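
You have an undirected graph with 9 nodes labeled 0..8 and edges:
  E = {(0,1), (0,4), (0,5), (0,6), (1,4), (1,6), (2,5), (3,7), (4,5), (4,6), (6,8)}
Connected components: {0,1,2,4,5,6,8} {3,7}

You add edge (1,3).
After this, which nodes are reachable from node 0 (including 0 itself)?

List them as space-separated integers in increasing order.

Answer: 0 1 2 3 4 5 6 7 8

Derivation:
Before: nodes reachable from 0: {0,1,2,4,5,6,8}
Adding (1,3): merges 0's component with another. Reachability grows.
After: nodes reachable from 0: {0,1,2,3,4,5,6,7,8}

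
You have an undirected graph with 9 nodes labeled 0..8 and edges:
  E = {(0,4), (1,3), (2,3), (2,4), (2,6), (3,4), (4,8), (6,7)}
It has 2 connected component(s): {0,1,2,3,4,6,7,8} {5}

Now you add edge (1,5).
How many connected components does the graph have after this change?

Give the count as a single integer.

Initial component count: 2
Add (1,5): merges two components. Count decreases: 2 -> 1.
New component count: 1

Answer: 1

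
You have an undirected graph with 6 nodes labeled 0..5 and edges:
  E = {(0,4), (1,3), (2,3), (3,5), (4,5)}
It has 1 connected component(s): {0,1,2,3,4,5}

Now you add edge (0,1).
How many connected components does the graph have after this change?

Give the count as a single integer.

Initial component count: 1
Add (0,1): endpoints already in same component. Count unchanged: 1.
New component count: 1

Answer: 1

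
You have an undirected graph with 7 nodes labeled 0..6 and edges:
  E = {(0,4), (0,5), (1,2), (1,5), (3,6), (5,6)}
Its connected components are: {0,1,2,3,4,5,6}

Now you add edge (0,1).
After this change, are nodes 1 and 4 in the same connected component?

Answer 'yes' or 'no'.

Answer: yes

Derivation:
Initial components: {0,1,2,3,4,5,6}
Adding edge (0,1): both already in same component {0,1,2,3,4,5,6}. No change.
New components: {0,1,2,3,4,5,6}
Are 1 and 4 in the same component? yes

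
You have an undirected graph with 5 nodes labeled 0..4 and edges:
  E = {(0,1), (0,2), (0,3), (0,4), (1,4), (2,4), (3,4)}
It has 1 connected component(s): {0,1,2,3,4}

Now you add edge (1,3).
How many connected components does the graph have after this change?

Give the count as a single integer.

Answer: 1

Derivation:
Initial component count: 1
Add (1,3): endpoints already in same component. Count unchanged: 1.
New component count: 1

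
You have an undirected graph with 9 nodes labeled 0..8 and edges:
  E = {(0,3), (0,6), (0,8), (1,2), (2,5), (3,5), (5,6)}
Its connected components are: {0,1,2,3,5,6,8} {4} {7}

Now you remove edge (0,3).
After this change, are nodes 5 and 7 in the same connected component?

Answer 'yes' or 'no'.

Answer: no

Derivation:
Initial components: {0,1,2,3,5,6,8} {4} {7}
Removing edge (0,3): not a bridge — component count unchanged at 3.
New components: {0,1,2,3,5,6,8} {4} {7}
Are 5 and 7 in the same component? no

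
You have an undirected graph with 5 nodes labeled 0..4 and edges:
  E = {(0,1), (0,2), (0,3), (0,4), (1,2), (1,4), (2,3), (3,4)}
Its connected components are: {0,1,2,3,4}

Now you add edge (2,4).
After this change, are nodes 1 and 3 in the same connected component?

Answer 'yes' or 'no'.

Initial components: {0,1,2,3,4}
Adding edge (2,4): both already in same component {0,1,2,3,4}. No change.
New components: {0,1,2,3,4}
Are 1 and 3 in the same component? yes

Answer: yes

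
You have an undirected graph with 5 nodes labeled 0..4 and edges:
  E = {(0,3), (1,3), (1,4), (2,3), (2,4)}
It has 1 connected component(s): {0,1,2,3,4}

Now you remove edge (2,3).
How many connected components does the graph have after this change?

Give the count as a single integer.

Answer: 1

Derivation:
Initial component count: 1
Remove (2,3): not a bridge. Count unchanged: 1.
  After removal, components: {0,1,2,3,4}
New component count: 1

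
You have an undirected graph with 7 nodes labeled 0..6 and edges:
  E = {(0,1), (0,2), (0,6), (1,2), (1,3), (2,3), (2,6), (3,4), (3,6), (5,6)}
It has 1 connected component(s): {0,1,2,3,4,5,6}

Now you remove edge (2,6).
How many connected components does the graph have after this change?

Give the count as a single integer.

Initial component count: 1
Remove (2,6): not a bridge. Count unchanged: 1.
  After removal, components: {0,1,2,3,4,5,6}
New component count: 1

Answer: 1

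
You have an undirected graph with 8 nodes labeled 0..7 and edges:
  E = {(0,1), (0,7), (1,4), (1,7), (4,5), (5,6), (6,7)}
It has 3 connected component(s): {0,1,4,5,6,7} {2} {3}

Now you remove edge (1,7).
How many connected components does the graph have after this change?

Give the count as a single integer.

Answer: 3

Derivation:
Initial component count: 3
Remove (1,7): not a bridge. Count unchanged: 3.
  After removal, components: {0,1,4,5,6,7} {2} {3}
New component count: 3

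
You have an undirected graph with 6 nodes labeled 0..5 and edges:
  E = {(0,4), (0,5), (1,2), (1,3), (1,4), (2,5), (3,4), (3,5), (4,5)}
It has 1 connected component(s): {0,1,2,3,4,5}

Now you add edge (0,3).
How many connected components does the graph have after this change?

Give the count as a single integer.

Answer: 1

Derivation:
Initial component count: 1
Add (0,3): endpoints already in same component. Count unchanged: 1.
New component count: 1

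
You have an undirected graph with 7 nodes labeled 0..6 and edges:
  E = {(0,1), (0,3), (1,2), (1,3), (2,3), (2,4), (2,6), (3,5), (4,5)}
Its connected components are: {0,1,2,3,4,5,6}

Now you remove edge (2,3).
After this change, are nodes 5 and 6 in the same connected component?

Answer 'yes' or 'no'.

Answer: yes

Derivation:
Initial components: {0,1,2,3,4,5,6}
Removing edge (2,3): not a bridge — component count unchanged at 1.
New components: {0,1,2,3,4,5,6}
Are 5 and 6 in the same component? yes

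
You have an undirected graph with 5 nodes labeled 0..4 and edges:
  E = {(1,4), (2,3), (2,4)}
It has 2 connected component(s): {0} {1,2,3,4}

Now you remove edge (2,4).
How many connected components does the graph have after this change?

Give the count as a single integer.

Initial component count: 2
Remove (2,4): it was a bridge. Count increases: 2 -> 3.
  After removal, components: {0} {1,4} {2,3}
New component count: 3

Answer: 3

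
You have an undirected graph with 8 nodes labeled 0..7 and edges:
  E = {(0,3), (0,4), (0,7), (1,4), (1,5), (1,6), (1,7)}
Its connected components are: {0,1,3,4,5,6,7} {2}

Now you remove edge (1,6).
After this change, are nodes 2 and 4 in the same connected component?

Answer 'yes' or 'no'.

Initial components: {0,1,3,4,5,6,7} {2}
Removing edge (1,6): it was a bridge — component count 2 -> 3.
New components: {0,1,3,4,5,7} {2} {6}
Are 2 and 4 in the same component? no

Answer: no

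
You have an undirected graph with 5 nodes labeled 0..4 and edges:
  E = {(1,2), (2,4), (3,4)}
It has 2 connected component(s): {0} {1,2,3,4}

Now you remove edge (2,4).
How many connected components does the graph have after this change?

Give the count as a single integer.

Answer: 3

Derivation:
Initial component count: 2
Remove (2,4): it was a bridge. Count increases: 2 -> 3.
  After removal, components: {0} {1,2} {3,4}
New component count: 3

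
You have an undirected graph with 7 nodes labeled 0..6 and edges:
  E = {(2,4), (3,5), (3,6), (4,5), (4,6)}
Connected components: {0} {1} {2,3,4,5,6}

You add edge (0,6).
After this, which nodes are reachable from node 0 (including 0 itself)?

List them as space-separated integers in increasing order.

Before: nodes reachable from 0: {0}
Adding (0,6): merges 0's component with another. Reachability grows.
After: nodes reachable from 0: {0,2,3,4,5,6}

Answer: 0 2 3 4 5 6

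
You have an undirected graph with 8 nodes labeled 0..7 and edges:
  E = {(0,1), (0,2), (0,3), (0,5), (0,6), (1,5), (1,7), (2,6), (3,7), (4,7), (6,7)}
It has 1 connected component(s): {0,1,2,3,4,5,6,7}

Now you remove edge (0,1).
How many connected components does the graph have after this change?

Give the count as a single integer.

Initial component count: 1
Remove (0,1): not a bridge. Count unchanged: 1.
  After removal, components: {0,1,2,3,4,5,6,7}
New component count: 1

Answer: 1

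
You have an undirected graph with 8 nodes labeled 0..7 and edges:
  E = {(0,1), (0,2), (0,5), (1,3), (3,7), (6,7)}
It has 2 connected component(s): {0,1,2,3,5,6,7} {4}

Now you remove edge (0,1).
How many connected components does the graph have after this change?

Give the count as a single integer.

Initial component count: 2
Remove (0,1): it was a bridge. Count increases: 2 -> 3.
  After removal, components: {0,2,5} {1,3,6,7} {4}
New component count: 3

Answer: 3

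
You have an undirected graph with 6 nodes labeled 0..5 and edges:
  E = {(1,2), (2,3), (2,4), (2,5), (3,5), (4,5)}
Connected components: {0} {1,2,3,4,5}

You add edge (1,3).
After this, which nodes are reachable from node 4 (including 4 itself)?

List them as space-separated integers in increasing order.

Answer: 1 2 3 4 5

Derivation:
Before: nodes reachable from 4: {1,2,3,4,5}
Adding (1,3): both endpoints already in same component. Reachability from 4 unchanged.
After: nodes reachable from 4: {1,2,3,4,5}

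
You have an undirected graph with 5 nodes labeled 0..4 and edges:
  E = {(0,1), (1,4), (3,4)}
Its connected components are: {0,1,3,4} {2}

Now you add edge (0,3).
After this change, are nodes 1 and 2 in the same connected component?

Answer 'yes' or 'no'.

Answer: no

Derivation:
Initial components: {0,1,3,4} {2}
Adding edge (0,3): both already in same component {0,1,3,4}. No change.
New components: {0,1,3,4} {2}
Are 1 and 2 in the same component? no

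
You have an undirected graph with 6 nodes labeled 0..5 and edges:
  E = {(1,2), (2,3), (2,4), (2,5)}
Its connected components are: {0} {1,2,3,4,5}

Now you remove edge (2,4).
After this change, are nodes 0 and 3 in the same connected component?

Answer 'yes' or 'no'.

Initial components: {0} {1,2,3,4,5}
Removing edge (2,4): it was a bridge — component count 2 -> 3.
New components: {0} {1,2,3,5} {4}
Are 0 and 3 in the same component? no

Answer: no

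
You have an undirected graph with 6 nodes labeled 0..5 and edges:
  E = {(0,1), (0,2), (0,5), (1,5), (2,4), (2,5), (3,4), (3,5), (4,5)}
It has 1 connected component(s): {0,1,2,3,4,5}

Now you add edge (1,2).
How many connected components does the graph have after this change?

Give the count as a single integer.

Answer: 1

Derivation:
Initial component count: 1
Add (1,2): endpoints already in same component. Count unchanged: 1.
New component count: 1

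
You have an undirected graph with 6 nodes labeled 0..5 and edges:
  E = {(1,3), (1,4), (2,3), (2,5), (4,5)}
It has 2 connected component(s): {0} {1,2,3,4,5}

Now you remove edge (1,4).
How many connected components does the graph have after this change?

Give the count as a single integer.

Initial component count: 2
Remove (1,4): not a bridge. Count unchanged: 2.
  After removal, components: {0} {1,2,3,4,5}
New component count: 2

Answer: 2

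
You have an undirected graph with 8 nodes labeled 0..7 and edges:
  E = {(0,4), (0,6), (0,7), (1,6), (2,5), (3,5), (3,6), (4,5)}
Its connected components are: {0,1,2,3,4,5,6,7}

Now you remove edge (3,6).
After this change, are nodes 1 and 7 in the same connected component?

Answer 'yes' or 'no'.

Initial components: {0,1,2,3,4,5,6,7}
Removing edge (3,6): not a bridge — component count unchanged at 1.
New components: {0,1,2,3,4,5,6,7}
Are 1 and 7 in the same component? yes

Answer: yes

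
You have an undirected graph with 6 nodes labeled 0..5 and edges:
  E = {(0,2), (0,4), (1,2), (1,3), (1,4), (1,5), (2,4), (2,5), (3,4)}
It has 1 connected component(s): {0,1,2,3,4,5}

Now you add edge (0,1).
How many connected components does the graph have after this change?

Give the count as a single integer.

Answer: 1

Derivation:
Initial component count: 1
Add (0,1): endpoints already in same component. Count unchanged: 1.
New component count: 1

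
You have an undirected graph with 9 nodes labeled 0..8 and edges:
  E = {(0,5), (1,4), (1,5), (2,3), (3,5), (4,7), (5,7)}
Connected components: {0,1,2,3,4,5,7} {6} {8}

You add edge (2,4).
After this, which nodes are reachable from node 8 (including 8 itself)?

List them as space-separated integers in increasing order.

Before: nodes reachable from 8: {8}
Adding (2,4): both endpoints already in same component. Reachability from 8 unchanged.
After: nodes reachable from 8: {8}

Answer: 8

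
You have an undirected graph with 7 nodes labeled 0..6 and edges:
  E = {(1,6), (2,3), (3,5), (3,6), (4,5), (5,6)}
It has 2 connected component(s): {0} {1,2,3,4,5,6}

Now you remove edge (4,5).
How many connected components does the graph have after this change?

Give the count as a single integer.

Answer: 3

Derivation:
Initial component count: 2
Remove (4,5): it was a bridge. Count increases: 2 -> 3.
  After removal, components: {0} {1,2,3,5,6} {4}
New component count: 3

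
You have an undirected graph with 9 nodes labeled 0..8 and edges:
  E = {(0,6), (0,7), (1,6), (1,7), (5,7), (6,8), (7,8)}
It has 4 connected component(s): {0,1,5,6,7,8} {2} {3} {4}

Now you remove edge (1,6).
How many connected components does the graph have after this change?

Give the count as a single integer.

Answer: 4

Derivation:
Initial component count: 4
Remove (1,6): not a bridge. Count unchanged: 4.
  After removal, components: {0,1,5,6,7,8} {2} {3} {4}
New component count: 4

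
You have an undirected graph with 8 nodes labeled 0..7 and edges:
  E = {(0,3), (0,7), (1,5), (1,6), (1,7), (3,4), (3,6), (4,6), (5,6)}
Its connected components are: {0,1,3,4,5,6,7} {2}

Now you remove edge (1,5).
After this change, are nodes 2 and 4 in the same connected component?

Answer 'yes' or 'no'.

Initial components: {0,1,3,4,5,6,7} {2}
Removing edge (1,5): not a bridge — component count unchanged at 2.
New components: {0,1,3,4,5,6,7} {2}
Are 2 and 4 in the same component? no

Answer: no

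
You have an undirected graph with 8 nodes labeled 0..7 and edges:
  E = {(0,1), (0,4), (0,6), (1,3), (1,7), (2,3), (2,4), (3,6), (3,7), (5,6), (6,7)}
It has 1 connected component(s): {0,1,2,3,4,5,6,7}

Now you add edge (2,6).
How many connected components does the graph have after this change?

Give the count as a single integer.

Answer: 1

Derivation:
Initial component count: 1
Add (2,6): endpoints already in same component. Count unchanged: 1.
New component count: 1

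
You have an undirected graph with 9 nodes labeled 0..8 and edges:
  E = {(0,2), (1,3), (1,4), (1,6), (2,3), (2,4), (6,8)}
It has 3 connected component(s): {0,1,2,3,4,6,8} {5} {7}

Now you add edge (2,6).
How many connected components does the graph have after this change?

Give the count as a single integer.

Initial component count: 3
Add (2,6): endpoints already in same component. Count unchanged: 3.
New component count: 3

Answer: 3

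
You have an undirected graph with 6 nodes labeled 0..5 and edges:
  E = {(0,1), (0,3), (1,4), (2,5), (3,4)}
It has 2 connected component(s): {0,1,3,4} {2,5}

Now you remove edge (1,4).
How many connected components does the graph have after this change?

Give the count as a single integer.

Answer: 2

Derivation:
Initial component count: 2
Remove (1,4): not a bridge. Count unchanged: 2.
  After removal, components: {0,1,3,4} {2,5}
New component count: 2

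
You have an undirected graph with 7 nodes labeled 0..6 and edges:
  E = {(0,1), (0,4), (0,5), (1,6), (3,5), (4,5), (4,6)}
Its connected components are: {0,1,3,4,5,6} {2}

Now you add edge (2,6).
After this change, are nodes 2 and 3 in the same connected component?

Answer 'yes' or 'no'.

Answer: yes

Derivation:
Initial components: {0,1,3,4,5,6} {2}
Adding edge (2,6): merges {2} and {0,1,3,4,5,6}.
New components: {0,1,2,3,4,5,6}
Are 2 and 3 in the same component? yes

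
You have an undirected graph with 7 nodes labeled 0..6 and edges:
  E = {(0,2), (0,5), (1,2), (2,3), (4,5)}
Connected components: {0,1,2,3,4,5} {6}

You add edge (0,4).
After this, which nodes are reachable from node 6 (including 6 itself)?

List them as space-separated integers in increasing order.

Before: nodes reachable from 6: {6}
Adding (0,4): both endpoints already in same component. Reachability from 6 unchanged.
After: nodes reachable from 6: {6}

Answer: 6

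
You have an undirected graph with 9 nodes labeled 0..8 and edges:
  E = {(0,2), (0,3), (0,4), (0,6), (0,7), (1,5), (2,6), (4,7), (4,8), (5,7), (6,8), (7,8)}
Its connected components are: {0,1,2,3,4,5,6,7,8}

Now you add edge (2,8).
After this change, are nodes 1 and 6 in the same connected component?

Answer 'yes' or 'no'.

Answer: yes

Derivation:
Initial components: {0,1,2,3,4,5,6,7,8}
Adding edge (2,8): both already in same component {0,1,2,3,4,5,6,7,8}. No change.
New components: {0,1,2,3,4,5,6,7,8}
Are 1 and 6 in the same component? yes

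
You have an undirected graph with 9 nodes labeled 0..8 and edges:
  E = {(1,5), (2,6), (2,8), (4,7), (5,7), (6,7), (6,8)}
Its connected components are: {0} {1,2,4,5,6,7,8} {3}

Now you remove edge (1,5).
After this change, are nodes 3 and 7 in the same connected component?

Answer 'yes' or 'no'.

Answer: no

Derivation:
Initial components: {0} {1,2,4,5,6,7,8} {3}
Removing edge (1,5): it was a bridge — component count 3 -> 4.
New components: {0} {1} {2,4,5,6,7,8} {3}
Are 3 and 7 in the same component? no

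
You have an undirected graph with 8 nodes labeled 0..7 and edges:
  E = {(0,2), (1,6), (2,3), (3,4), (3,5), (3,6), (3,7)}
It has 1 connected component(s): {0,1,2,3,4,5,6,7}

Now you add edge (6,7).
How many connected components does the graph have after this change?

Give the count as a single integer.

Answer: 1

Derivation:
Initial component count: 1
Add (6,7): endpoints already in same component. Count unchanged: 1.
New component count: 1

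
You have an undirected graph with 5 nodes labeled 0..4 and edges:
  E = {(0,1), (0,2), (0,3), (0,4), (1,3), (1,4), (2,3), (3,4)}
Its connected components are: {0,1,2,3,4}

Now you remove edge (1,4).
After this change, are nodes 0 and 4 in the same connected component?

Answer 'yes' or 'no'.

Answer: yes

Derivation:
Initial components: {0,1,2,3,4}
Removing edge (1,4): not a bridge — component count unchanged at 1.
New components: {0,1,2,3,4}
Are 0 and 4 in the same component? yes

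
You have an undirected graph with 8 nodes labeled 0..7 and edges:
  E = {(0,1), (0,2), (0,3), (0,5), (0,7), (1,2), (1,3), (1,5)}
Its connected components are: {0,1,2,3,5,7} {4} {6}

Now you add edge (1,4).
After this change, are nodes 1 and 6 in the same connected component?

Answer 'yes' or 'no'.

Initial components: {0,1,2,3,5,7} {4} {6}
Adding edge (1,4): merges {0,1,2,3,5,7} and {4}.
New components: {0,1,2,3,4,5,7} {6}
Are 1 and 6 in the same component? no

Answer: no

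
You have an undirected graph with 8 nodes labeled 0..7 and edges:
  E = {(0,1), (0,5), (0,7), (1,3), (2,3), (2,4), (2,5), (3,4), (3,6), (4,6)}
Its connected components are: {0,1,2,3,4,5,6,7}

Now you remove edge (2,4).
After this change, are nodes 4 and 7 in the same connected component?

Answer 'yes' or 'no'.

Initial components: {0,1,2,3,4,5,6,7}
Removing edge (2,4): not a bridge — component count unchanged at 1.
New components: {0,1,2,3,4,5,6,7}
Are 4 and 7 in the same component? yes

Answer: yes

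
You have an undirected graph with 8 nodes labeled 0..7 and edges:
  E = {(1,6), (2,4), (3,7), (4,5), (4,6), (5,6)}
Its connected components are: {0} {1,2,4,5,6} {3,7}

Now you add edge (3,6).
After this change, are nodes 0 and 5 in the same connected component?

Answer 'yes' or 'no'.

Answer: no

Derivation:
Initial components: {0} {1,2,4,5,6} {3,7}
Adding edge (3,6): merges {3,7} and {1,2,4,5,6}.
New components: {0} {1,2,3,4,5,6,7}
Are 0 and 5 in the same component? no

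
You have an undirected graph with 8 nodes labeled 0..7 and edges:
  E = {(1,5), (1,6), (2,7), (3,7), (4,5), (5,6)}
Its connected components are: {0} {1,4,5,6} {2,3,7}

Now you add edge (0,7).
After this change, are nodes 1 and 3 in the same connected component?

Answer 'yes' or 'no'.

Answer: no

Derivation:
Initial components: {0} {1,4,5,6} {2,3,7}
Adding edge (0,7): merges {0} and {2,3,7}.
New components: {0,2,3,7} {1,4,5,6}
Are 1 and 3 in the same component? no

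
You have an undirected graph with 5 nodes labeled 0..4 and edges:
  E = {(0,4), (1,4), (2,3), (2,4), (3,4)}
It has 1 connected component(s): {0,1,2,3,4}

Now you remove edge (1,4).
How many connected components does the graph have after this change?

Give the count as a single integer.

Initial component count: 1
Remove (1,4): it was a bridge. Count increases: 1 -> 2.
  After removal, components: {0,2,3,4} {1}
New component count: 2

Answer: 2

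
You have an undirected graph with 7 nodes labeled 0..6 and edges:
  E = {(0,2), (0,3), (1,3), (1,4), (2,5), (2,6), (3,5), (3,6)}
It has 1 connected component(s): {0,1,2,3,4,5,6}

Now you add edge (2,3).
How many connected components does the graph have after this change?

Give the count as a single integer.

Answer: 1

Derivation:
Initial component count: 1
Add (2,3): endpoints already in same component. Count unchanged: 1.
New component count: 1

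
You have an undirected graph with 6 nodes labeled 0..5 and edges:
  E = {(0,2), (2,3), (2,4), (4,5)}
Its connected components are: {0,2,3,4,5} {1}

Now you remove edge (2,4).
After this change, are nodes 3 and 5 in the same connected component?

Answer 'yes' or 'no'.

Initial components: {0,2,3,4,5} {1}
Removing edge (2,4): it was a bridge — component count 2 -> 3.
New components: {0,2,3} {1} {4,5}
Are 3 and 5 in the same component? no

Answer: no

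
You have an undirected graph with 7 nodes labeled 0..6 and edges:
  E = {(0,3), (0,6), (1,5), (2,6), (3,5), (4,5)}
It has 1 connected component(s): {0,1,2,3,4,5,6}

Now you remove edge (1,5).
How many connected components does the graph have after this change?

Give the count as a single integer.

Answer: 2

Derivation:
Initial component count: 1
Remove (1,5): it was a bridge. Count increases: 1 -> 2.
  After removal, components: {0,2,3,4,5,6} {1}
New component count: 2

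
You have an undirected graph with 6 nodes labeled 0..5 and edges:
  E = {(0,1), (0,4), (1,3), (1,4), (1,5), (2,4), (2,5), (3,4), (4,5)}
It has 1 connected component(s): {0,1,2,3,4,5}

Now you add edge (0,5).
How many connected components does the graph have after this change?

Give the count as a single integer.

Answer: 1

Derivation:
Initial component count: 1
Add (0,5): endpoints already in same component. Count unchanged: 1.
New component count: 1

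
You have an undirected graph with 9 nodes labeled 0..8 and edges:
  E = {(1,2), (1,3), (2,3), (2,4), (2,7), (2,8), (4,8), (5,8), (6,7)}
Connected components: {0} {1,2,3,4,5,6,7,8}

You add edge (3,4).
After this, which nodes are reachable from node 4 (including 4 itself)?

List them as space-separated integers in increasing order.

Answer: 1 2 3 4 5 6 7 8

Derivation:
Before: nodes reachable from 4: {1,2,3,4,5,6,7,8}
Adding (3,4): both endpoints already in same component. Reachability from 4 unchanged.
After: nodes reachable from 4: {1,2,3,4,5,6,7,8}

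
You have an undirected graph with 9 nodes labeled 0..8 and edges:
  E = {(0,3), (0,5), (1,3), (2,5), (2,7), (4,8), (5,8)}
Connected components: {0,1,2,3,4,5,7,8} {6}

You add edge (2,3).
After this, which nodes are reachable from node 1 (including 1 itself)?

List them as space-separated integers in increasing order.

Answer: 0 1 2 3 4 5 7 8

Derivation:
Before: nodes reachable from 1: {0,1,2,3,4,5,7,8}
Adding (2,3): both endpoints already in same component. Reachability from 1 unchanged.
After: nodes reachable from 1: {0,1,2,3,4,5,7,8}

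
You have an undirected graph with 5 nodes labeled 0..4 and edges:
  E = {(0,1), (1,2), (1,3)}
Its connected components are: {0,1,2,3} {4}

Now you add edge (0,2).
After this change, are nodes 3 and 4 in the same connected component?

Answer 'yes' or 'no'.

Answer: no

Derivation:
Initial components: {0,1,2,3} {4}
Adding edge (0,2): both already in same component {0,1,2,3}. No change.
New components: {0,1,2,3} {4}
Are 3 and 4 in the same component? no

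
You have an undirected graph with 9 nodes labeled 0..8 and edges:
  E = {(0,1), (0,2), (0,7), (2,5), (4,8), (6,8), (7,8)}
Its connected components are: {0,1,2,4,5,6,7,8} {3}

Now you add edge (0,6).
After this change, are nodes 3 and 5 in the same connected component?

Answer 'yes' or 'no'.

Answer: no

Derivation:
Initial components: {0,1,2,4,5,6,7,8} {3}
Adding edge (0,6): both already in same component {0,1,2,4,5,6,7,8}. No change.
New components: {0,1,2,4,5,6,7,8} {3}
Are 3 and 5 in the same component? no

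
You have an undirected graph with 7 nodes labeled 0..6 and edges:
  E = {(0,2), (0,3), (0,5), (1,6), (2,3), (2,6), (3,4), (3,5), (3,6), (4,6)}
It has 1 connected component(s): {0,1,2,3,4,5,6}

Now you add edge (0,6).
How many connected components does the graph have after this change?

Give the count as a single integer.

Answer: 1

Derivation:
Initial component count: 1
Add (0,6): endpoints already in same component. Count unchanged: 1.
New component count: 1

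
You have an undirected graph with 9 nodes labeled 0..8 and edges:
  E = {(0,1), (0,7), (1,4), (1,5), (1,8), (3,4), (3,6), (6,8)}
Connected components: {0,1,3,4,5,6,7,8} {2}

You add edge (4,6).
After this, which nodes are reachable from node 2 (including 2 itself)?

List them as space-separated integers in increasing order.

Before: nodes reachable from 2: {2}
Adding (4,6): both endpoints already in same component. Reachability from 2 unchanged.
After: nodes reachable from 2: {2}

Answer: 2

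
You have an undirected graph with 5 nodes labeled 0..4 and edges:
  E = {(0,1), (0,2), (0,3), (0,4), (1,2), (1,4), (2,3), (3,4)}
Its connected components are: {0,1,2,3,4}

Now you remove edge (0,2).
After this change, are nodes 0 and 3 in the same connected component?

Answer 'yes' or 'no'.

Answer: yes

Derivation:
Initial components: {0,1,2,3,4}
Removing edge (0,2): not a bridge — component count unchanged at 1.
New components: {0,1,2,3,4}
Are 0 and 3 in the same component? yes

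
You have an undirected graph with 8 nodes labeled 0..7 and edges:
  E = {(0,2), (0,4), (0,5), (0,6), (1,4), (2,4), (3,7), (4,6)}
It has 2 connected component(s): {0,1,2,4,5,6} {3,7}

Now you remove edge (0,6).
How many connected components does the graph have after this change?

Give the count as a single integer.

Answer: 2

Derivation:
Initial component count: 2
Remove (0,6): not a bridge. Count unchanged: 2.
  After removal, components: {0,1,2,4,5,6} {3,7}
New component count: 2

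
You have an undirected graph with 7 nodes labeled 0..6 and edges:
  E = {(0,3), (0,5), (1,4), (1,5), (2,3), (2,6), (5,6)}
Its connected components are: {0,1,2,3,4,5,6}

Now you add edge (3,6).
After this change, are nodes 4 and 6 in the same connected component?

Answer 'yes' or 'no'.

Initial components: {0,1,2,3,4,5,6}
Adding edge (3,6): both already in same component {0,1,2,3,4,5,6}. No change.
New components: {0,1,2,3,4,5,6}
Are 4 and 6 in the same component? yes

Answer: yes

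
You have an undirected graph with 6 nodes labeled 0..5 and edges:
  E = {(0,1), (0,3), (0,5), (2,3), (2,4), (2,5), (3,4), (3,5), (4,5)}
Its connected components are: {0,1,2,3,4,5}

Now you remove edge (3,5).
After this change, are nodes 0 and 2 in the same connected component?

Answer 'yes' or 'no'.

Answer: yes

Derivation:
Initial components: {0,1,2,3,4,5}
Removing edge (3,5): not a bridge — component count unchanged at 1.
New components: {0,1,2,3,4,5}
Are 0 and 2 in the same component? yes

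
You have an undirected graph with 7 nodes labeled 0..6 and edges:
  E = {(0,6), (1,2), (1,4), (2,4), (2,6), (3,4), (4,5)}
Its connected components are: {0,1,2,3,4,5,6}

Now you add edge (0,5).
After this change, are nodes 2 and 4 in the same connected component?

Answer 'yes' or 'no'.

Answer: yes

Derivation:
Initial components: {0,1,2,3,4,5,6}
Adding edge (0,5): both already in same component {0,1,2,3,4,5,6}. No change.
New components: {0,1,2,3,4,5,6}
Are 2 and 4 in the same component? yes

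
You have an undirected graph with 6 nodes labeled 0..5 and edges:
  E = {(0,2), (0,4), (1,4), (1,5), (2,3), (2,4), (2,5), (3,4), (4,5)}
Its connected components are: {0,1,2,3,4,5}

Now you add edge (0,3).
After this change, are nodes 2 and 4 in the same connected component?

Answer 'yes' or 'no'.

Answer: yes

Derivation:
Initial components: {0,1,2,3,4,5}
Adding edge (0,3): both already in same component {0,1,2,3,4,5}. No change.
New components: {0,1,2,3,4,5}
Are 2 and 4 in the same component? yes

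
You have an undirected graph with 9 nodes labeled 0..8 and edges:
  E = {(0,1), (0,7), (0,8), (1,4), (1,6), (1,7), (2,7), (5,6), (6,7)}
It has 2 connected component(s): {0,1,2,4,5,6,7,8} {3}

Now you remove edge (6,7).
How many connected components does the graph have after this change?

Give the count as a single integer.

Initial component count: 2
Remove (6,7): not a bridge. Count unchanged: 2.
  After removal, components: {0,1,2,4,5,6,7,8} {3}
New component count: 2

Answer: 2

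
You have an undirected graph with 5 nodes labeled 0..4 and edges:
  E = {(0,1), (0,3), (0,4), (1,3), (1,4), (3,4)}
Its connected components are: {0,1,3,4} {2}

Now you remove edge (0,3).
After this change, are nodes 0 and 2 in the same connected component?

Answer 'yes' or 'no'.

Initial components: {0,1,3,4} {2}
Removing edge (0,3): not a bridge — component count unchanged at 2.
New components: {0,1,3,4} {2}
Are 0 and 2 in the same component? no

Answer: no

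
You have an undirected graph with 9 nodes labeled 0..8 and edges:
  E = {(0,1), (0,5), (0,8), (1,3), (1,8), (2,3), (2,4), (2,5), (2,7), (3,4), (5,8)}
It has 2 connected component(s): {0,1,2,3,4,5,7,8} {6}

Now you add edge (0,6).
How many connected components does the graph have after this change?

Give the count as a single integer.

Initial component count: 2
Add (0,6): merges two components. Count decreases: 2 -> 1.
New component count: 1

Answer: 1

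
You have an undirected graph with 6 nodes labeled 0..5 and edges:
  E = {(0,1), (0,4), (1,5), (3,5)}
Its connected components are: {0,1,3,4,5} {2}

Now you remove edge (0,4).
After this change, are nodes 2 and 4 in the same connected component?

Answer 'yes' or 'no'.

Initial components: {0,1,3,4,5} {2}
Removing edge (0,4): it was a bridge — component count 2 -> 3.
New components: {0,1,3,5} {2} {4}
Are 2 and 4 in the same component? no

Answer: no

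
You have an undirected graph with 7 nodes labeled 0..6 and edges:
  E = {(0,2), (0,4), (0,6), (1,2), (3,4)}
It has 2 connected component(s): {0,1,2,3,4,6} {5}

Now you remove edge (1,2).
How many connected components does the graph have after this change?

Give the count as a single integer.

Initial component count: 2
Remove (1,2): it was a bridge. Count increases: 2 -> 3.
  After removal, components: {0,2,3,4,6} {1} {5}
New component count: 3

Answer: 3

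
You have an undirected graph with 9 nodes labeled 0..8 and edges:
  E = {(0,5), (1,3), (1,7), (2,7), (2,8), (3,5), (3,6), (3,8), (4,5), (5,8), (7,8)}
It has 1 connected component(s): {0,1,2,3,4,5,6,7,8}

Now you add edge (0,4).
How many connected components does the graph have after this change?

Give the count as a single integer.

Initial component count: 1
Add (0,4): endpoints already in same component. Count unchanged: 1.
New component count: 1

Answer: 1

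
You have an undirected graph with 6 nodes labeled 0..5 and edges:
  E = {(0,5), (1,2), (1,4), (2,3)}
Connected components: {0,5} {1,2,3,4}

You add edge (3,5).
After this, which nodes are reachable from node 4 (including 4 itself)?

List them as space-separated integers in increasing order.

Before: nodes reachable from 4: {1,2,3,4}
Adding (3,5): merges 4's component with another. Reachability grows.
After: nodes reachable from 4: {0,1,2,3,4,5}

Answer: 0 1 2 3 4 5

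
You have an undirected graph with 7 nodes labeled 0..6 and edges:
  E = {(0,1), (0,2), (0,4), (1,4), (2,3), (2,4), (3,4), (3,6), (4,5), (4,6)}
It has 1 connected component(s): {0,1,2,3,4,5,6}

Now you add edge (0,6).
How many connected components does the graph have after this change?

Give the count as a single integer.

Answer: 1

Derivation:
Initial component count: 1
Add (0,6): endpoints already in same component. Count unchanged: 1.
New component count: 1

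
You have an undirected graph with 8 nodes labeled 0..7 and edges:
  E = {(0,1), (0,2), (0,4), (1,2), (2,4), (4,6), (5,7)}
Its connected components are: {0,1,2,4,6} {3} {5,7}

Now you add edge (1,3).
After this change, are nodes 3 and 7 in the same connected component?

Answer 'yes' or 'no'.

Answer: no

Derivation:
Initial components: {0,1,2,4,6} {3} {5,7}
Adding edge (1,3): merges {0,1,2,4,6} and {3}.
New components: {0,1,2,3,4,6} {5,7}
Are 3 and 7 in the same component? no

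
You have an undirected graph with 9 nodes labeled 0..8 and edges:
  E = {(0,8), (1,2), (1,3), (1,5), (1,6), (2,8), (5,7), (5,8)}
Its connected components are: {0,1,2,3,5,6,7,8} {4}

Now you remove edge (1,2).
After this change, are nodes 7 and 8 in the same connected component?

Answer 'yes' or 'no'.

Answer: yes

Derivation:
Initial components: {0,1,2,3,5,6,7,8} {4}
Removing edge (1,2): not a bridge — component count unchanged at 2.
New components: {0,1,2,3,5,6,7,8} {4}
Are 7 and 8 in the same component? yes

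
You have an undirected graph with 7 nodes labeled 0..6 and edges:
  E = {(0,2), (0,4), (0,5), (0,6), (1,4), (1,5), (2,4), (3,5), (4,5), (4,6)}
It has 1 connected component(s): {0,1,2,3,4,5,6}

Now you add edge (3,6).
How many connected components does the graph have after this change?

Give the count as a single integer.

Initial component count: 1
Add (3,6): endpoints already in same component. Count unchanged: 1.
New component count: 1

Answer: 1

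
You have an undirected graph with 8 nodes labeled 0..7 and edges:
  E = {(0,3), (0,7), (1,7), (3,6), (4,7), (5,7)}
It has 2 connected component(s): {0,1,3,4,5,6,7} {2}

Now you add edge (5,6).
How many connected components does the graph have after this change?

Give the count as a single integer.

Answer: 2

Derivation:
Initial component count: 2
Add (5,6): endpoints already in same component. Count unchanged: 2.
New component count: 2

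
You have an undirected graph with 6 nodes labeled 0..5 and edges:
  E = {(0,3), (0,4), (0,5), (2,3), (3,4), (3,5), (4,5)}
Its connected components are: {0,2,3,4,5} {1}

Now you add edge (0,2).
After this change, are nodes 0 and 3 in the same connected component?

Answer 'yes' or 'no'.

Initial components: {0,2,3,4,5} {1}
Adding edge (0,2): both already in same component {0,2,3,4,5}. No change.
New components: {0,2,3,4,5} {1}
Are 0 and 3 in the same component? yes

Answer: yes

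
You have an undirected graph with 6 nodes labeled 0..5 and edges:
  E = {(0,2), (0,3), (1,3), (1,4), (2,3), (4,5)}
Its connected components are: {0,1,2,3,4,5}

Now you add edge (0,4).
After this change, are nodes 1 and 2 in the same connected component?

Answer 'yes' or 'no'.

Initial components: {0,1,2,3,4,5}
Adding edge (0,4): both already in same component {0,1,2,3,4,5}. No change.
New components: {0,1,2,3,4,5}
Are 1 and 2 in the same component? yes

Answer: yes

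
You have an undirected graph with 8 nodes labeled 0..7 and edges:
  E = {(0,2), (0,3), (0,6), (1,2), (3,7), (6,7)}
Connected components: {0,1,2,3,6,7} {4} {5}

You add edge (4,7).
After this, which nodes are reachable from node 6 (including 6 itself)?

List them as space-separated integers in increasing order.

Before: nodes reachable from 6: {0,1,2,3,6,7}
Adding (4,7): merges 6's component with another. Reachability grows.
After: nodes reachable from 6: {0,1,2,3,4,6,7}

Answer: 0 1 2 3 4 6 7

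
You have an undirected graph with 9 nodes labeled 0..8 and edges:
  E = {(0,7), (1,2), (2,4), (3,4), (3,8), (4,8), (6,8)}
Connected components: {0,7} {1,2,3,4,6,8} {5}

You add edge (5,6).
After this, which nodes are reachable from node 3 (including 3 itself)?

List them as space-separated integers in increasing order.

Answer: 1 2 3 4 5 6 8

Derivation:
Before: nodes reachable from 3: {1,2,3,4,6,8}
Adding (5,6): merges 3's component with another. Reachability grows.
After: nodes reachable from 3: {1,2,3,4,5,6,8}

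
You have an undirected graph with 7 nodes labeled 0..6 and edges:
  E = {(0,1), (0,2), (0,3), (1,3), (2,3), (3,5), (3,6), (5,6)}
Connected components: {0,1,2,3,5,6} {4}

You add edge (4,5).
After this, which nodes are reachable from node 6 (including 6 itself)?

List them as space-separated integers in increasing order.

Answer: 0 1 2 3 4 5 6

Derivation:
Before: nodes reachable from 6: {0,1,2,3,5,6}
Adding (4,5): merges 6's component with another. Reachability grows.
After: nodes reachable from 6: {0,1,2,3,4,5,6}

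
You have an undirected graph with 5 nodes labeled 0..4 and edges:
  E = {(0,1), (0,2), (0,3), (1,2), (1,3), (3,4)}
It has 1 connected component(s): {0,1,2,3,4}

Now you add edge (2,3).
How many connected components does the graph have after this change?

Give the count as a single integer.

Answer: 1

Derivation:
Initial component count: 1
Add (2,3): endpoints already in same component. Count unchanged: 1.
New component count: 1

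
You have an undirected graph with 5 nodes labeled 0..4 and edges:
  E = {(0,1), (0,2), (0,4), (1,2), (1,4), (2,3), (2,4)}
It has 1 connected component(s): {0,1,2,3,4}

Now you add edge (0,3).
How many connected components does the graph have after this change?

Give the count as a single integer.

Initial component count: 1
Add (0,3): endpoints already in same component. Count unchanged: 1.
New component count: 1

Answer: 1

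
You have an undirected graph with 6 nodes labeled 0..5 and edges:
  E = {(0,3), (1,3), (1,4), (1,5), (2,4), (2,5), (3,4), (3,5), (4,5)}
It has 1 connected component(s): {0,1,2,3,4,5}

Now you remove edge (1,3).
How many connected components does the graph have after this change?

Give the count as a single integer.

Initial component count: 1
Remove (1,3): not a bridge. Count unchanged: 1.
  After removal, components: {0,1,2,3,4,5}
New component count: 1

Answer: 1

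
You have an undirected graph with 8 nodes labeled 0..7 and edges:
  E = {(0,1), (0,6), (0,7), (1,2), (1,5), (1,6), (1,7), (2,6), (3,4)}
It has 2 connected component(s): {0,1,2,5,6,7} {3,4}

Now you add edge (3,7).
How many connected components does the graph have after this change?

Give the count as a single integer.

Answer: 1

Derivation:
Initial component count: 2
Add (3,7): merges two components. Count decreases: 2 -> 1.
New component count: 1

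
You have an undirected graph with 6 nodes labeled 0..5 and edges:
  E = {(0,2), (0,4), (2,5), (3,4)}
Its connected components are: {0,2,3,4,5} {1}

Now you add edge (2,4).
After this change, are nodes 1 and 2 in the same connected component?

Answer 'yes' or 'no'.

Initial components: {0,2,3,4,5} {1}
Adding edge (2,4): both already in same component {0,2,3,4,5}. No change.
New components: {0,2,3,4,5} {1}
Are 1 and 2 in the same component? no

Answer: no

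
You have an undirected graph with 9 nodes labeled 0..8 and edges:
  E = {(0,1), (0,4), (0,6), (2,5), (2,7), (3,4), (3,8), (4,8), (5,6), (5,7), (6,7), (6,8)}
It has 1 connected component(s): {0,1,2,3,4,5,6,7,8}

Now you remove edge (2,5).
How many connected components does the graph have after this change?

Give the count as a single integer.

Answer: 1

Derivation:
Initial component count: 1
Remove (2,5): not a bridge. Count unchanged: 1.
  After removal, components: {0,1,2,3,4,5,6,7,8}
New component count: 1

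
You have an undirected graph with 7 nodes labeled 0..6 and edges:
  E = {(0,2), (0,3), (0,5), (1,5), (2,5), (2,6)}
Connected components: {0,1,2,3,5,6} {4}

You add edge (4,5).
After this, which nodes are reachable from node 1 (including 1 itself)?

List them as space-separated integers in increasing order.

Before: nodes reachable from 1: {0,1,2,3,5,6}
Adding (4,5): merges 1's component with another. Reachability grows.
After: nodes reachable from 1: {0,1,2,3,4,5,6}

Answer: 0 1 2 3 4 5 6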